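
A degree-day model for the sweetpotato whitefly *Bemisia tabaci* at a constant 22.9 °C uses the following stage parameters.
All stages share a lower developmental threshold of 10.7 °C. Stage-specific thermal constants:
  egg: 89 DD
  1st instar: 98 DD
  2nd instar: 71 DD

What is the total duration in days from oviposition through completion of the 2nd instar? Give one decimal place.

Daily accumulation at 22.9 °C = 22.9 − 10.7 = 12.2 DD/day.
Total K = 89 + 98 + 71 = 258 DD.
Total duration = 258 / 12.2 = 21.148 ≈ 21.1 days.

21.1 days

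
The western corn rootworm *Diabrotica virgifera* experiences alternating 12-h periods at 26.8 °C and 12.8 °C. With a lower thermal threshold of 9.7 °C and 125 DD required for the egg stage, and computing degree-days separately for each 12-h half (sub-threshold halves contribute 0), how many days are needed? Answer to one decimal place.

Day half: max(0, 26.8 − 9.7) × 0.5 = 17.1 × 0.5 = 8.55 DD.
Night half: max(0, 12.8 − 9.7) × 0.5 = 3.1 × 0.5 = 1.55 DD.
Per 24 h: 10.10 DD/day.
Duration = 125 / 10.10 = 12.376 ≈ 12.4 days.

12.4 days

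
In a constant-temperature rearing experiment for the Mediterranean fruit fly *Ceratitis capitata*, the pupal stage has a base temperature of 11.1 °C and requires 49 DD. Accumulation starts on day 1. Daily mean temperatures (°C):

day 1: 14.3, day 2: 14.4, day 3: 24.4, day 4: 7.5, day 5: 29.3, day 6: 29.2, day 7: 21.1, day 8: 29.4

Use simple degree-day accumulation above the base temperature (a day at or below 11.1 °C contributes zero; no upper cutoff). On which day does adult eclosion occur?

day 6

Daily DD above 11.1 °C: 3.2, 3.3, 13.3, 0.0, 18.2, 18.1, 10.0, 18.3.
Cumulative: 3.2, 6.5, 19.8, 19.8, 38.0, 56.1, 66.1, 84.4.
The total first reaches 49 DD on day 6.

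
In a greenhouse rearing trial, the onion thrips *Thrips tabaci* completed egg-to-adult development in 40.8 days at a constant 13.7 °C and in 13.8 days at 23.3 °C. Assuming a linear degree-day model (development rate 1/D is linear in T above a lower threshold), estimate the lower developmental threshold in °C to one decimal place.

Linear rate model ⇒ the product D·(T − T_b) is constant across temperatures.
40.8·(13.7 − T_b) = 13.8·(23.3 − T_b)
T_b = (40.8·13.7 − 13.8·23.3) / (40.8 − 13.8) = 237.42 / 27.0 = 8.793 °C ≈ 8.8 °C.

8.8 °C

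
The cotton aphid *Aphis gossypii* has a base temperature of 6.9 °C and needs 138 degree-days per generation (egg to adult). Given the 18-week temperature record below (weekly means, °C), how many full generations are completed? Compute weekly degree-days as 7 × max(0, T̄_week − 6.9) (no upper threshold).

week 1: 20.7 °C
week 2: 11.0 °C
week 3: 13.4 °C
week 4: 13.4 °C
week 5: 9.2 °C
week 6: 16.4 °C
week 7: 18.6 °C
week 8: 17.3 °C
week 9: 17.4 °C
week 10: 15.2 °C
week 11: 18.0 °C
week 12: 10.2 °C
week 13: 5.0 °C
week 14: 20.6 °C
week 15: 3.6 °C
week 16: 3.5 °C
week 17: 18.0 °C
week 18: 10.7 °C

Weekly DD (7 × max(0, T̄ − 6.9)): 96.6, 28.7, 45.5, 45.5, 16.1, 66.5, 81.9, 72.8, 73.5, 58.1, 77.7, 23.1, 0.0, 95.9, 0.0, 0.0, 77.7, 26.6.
Season total = 886.2 DD.
Complete generations = ⌊886.2 / 138⌋ = 6.

6 generations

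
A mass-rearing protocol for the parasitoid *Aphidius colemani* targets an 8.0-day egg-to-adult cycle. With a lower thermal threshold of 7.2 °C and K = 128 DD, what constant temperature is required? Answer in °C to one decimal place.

Required daily accumulation = 128 / 8.0 = 16.000 DD/day.
T = T_base + 16.000 = 7.2 + 16.000 = 23.200 ≈ 23.2 °C.

23.2 °C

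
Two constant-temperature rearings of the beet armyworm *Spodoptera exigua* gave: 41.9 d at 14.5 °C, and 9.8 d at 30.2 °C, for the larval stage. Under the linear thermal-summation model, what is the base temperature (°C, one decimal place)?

Under the model K = D·(T − T_b), so D₁·(T₁ − T_b) = D₂·(T₂ − T_b).
41.9·(14.5 − T_b) = 9.8·(30.2 − T_b)
T_b = (41.9·14.5 − 9.8·30.2) / (41.9 − 9.8) = 311.59 / 32.1 = 9.707 °C ≈ 9.7 °C.

9.7 °C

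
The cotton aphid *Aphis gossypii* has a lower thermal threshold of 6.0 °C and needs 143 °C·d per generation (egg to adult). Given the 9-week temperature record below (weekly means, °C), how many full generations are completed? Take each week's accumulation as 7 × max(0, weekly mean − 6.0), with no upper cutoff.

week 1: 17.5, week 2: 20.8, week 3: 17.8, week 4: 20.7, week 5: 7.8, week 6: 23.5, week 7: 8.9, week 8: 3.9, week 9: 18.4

Weekly DD (7 × max(0, T̄ − 6.0)): 80.5, 103.6, 82.6, 102.9, 12.6, 122.5, 20.3, 0.0, 86.8.
Season total = 611.8 DD.
Complete generations = ⌊611.8 / 143⌋ = 4.

4 generations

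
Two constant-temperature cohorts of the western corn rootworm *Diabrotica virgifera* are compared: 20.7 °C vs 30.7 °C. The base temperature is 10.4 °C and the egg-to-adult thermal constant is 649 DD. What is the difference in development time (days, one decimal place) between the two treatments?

31.0 days

At 20.7 °C: 649 / (20.7 − 10.4) = 649 / 10.3 = 63.010 d.
At 30.7 °C: 649 / (30.7 − 10.4) = 649 / 20.3 = 31.970 d.
Difference = |63.010 − 31.970| = 31.039 ≈ 31.0 days.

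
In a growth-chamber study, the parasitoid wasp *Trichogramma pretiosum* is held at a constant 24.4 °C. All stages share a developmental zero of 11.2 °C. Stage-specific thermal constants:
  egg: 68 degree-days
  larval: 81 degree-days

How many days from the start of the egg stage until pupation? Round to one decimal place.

Daily accumulation at 24.4 °C = 24.4 − 11.2 = 13.2 DD/day.
Total K = 68 + 81 = 149 DD.
Total duration = 149 / 13.2 = 11.288 ≈ 11.3 days.

11.3 days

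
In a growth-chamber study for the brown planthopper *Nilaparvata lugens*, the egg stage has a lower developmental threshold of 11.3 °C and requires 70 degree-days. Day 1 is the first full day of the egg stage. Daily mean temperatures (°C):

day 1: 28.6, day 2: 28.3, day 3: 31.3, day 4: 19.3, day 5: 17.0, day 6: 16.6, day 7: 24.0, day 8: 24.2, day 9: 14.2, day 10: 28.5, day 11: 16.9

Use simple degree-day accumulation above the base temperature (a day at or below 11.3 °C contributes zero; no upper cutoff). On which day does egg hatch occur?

Daily DD above 11.3 °C: 17.3, 17.0, 20.0, 8.0, 5.7, 5.3, 12.7, 12.9, 2.9, 17.2, 5.6.
Cumulative: 17.3, 34.3, 54.3, 62.3, 68.0, 73.3, 86.0, 98.9, 101.8, 119.0, 124.6.
The total first reaches 70 DD on day 6.

day 6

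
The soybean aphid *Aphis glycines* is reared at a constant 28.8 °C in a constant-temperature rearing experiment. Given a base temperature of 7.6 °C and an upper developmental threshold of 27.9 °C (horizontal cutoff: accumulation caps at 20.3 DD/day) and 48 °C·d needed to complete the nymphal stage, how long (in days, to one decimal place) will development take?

Temperature 28.8 °C exceeds the upper threshold, so daily accumulation caps at 27.9 − 7.6 = 20.3 DD/day.
Duration = 48 / 20.3 = 2.365 ≈ 2.4 days.

2.4 days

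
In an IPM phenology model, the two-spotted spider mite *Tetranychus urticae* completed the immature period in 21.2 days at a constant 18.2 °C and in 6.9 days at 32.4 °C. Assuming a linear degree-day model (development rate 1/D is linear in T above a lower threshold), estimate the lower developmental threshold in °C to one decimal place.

Equal thermal constants: D₁(T₁ − T_b) = D₂(T₂ − T_b).
21.2·(18.2 − T_b) = 6.9·(32.4 − T_b)
T_b = (21.2·18.2 − 6.9·32.4) / (21.2 − 6.9) = 162.28 / 14.3 = 11.348 °C ≈ 11.3 °C.

11.3 °C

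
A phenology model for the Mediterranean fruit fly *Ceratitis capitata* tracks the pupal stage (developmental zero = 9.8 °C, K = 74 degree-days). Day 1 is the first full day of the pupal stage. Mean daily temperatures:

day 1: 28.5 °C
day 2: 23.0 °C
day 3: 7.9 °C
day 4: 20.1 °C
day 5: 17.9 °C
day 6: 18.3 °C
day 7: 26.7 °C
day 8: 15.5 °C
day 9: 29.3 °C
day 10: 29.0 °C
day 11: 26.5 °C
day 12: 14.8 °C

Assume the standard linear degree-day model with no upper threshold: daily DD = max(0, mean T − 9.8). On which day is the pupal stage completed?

Daily DD above 9.8 °C: 18.7, 13.2, 0.0, 10.3, 8.1, 8.5, 16.9, 5.7, 19.5, 19.2, 16.7, 5.0.
Cumulative: 18.7, 31.9, 31.9, 42.2, 50.3, 58.8, 75.7, 81.4, 100.9, 120.1, 136.8, 141.8.
The total first reaches 74 DD on day 7.

day 7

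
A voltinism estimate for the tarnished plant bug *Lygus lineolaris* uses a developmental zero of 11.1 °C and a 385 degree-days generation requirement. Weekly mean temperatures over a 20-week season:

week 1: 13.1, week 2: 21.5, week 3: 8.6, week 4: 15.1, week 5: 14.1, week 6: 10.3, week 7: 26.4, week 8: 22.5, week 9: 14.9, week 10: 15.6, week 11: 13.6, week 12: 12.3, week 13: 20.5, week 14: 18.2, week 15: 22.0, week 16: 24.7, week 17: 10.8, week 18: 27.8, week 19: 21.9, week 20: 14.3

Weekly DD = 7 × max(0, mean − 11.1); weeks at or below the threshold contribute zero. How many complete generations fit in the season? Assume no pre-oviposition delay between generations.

2 generations

Weekly DD (7 × max(0, T̄ − 11.1)): 14.0, 72.8, 0.0, 28.0, 21.0, 0.0, 107.1, 79.8, 26.6, 31.5, 17.5, 8.4, 65.8, 49.7, 76.3, 95.2, 0.0, 116.9, 75.6, 22.4.
Season total = 908.6 DD.
Complete generations = ⌊908.6 / 385⌋ = 2.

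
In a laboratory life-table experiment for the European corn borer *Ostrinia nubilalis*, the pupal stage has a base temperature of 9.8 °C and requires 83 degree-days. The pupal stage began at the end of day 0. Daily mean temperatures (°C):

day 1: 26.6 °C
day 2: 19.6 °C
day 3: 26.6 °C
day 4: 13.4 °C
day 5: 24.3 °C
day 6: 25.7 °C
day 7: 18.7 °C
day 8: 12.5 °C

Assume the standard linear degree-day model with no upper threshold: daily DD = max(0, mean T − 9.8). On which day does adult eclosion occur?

Daily DD above 9.8 °C: 16.8, 9.8, 16.8, 3.6, 14.5, 15.9, 8.9, 2.7.
Cumulative: 16.8, 26.6, 43.4, 47.0, 61.5, 77.4, 86.3, 89.0.
The total first reaches 83 DD on day 7.

day 7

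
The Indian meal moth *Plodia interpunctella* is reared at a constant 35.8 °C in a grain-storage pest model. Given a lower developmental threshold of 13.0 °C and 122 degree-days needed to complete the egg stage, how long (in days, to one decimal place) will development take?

Daily accumulation = 35.8 − 13.0 = 22.8 DD/day.
Duration = 122 / 22.8 = 5.351 ≈ 5.4 days.

5.4 days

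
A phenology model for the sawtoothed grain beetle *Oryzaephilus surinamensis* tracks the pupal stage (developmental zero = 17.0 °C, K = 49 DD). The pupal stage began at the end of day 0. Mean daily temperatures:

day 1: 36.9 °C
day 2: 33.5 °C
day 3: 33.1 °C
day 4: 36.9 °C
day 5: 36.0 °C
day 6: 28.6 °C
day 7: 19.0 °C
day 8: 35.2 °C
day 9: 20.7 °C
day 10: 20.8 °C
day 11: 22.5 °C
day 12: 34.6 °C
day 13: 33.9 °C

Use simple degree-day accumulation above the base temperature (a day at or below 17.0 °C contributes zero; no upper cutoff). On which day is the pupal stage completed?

day 3

Daily DD above 17.0 °C: 19.9, 16.5, 16.1, 19.9, 19.0, 11.6, 2.0, 18.2, 3.7, 3.8, 5.5, 17.6, 16.9.
Cumulative: 19.9, 36.4, 52.5, 72.4, 91.4, 103.0, 105.0, 123.2, 126.9, 130.7, 136.2, 153.8, 170.7.
The total first reaches 49 DD on day 3.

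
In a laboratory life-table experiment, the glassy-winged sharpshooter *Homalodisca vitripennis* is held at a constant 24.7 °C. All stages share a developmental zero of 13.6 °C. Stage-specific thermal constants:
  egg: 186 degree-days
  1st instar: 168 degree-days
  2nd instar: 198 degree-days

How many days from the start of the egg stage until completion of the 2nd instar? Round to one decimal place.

Daily accumulation at 24.7 °C = 24.7 − 13.6 = 11.1 DD/day.
Total K = 186 + 168 + 198 = 552 DD.
Total duration = 552 / 11.1 = 49.730 ≈ 49.7 days.

49.7 days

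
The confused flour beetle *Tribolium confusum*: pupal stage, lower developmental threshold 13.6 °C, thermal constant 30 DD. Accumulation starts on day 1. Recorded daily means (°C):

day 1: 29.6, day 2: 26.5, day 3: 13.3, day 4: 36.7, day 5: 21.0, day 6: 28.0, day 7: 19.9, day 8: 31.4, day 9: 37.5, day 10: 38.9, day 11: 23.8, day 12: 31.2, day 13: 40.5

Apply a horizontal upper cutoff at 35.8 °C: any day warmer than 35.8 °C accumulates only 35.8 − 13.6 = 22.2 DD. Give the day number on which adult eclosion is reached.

day 4

Daily DD above 13.6 °C (capped at 22.2): 16.0, 12.9, 0.0, 22.2, 7.4, 14.4, 6.3, 17.8, 22.2, 22.2, 10.2, 17.6, 22.2.
Cumulative: 16.0, 28.9, 28.9, 51.1, 58.5, 72.9, 79.2, 97.0, 119.2, 141.4, 151.6, 169.2, 191.4.
The total first reaches 30 DD on day 4.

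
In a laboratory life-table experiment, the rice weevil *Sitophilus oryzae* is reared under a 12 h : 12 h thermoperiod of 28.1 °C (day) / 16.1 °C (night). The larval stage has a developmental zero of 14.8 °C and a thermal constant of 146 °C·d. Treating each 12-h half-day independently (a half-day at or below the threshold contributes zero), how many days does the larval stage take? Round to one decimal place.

Day half: max(0, 28.1 − 14.8) × 0.5 = 13.3 × 0.5 = 6.65 DD.
Night half: max(0, 16.1 − 14.8) × 0.5 = 1.3 × 0.5 = 0.65 DD.
Per 24 h: 7.30 DD/day.
Duration = 146 / 7.30 = 20.000 ≈ 20.0 days.

20.0 days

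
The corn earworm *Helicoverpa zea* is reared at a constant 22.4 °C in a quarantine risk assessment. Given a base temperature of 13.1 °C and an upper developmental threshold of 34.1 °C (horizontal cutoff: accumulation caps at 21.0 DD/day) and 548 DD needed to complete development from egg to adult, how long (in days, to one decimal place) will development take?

58.9 days

Daily accumulation = 22.4 − 13.1 = 9.3 DD/day.
Duration = 548 / 9.3 = 58.925 ≈ 58.9 days.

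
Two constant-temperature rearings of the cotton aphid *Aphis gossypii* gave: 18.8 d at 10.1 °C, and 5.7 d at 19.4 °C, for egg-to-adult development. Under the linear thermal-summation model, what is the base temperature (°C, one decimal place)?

6.1 °C

Linear rate model ⇒ the product D·(T − T_b) is constant across temperatures.
18.8·(10.1 − T_b) = 5.7·(19.4 − T_b)
T_b = (18.8·10.1 − 5.7·19.4) / (18.8 − 5.7) = 79.30 / 13.1 = 6.053 °C ≈ 6.1 °C.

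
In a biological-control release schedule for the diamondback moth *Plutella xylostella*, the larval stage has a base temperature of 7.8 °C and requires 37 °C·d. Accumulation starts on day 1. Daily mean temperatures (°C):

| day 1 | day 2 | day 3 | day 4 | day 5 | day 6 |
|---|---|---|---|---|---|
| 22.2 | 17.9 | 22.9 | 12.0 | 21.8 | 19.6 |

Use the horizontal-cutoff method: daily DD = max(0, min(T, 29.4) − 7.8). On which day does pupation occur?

day 3

Daily DD above 7.8 °C (capped at 21.6): 14.4, 10.1, 15.1, 4.2, 14.0, 11.8.
Cumulative: 14.4, 24.5, 39.6, 43.8, 57.8, 69.6.
The total first reaches 37 DD on day 3.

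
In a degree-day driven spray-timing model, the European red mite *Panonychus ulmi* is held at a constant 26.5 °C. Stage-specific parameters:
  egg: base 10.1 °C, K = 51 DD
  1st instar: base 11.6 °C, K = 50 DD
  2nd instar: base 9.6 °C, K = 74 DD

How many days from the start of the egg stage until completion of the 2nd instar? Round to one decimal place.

egg: 51 / (26.5 − 10.1) = 51 / 16.4 = 3.110 d.
1st instar: 50 / (26.5 − 11.6) = 50 / 14.9 = 3.356 d.
2nd instar: 74 / (26.5 − 9.6) = 74 / 16.9 = 4.379 d.
Sum = 10.844 ≈ 10.8 days.

10.8 days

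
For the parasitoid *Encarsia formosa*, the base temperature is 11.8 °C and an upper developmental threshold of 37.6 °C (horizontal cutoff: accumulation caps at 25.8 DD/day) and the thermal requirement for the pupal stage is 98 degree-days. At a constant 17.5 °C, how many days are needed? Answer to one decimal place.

17.2 days

Daily accumulation = 17.5 − 11.8 = 5.7 DD/day.
Duration = 98 / 5.7 = 17.193 ≈ 17.2 days.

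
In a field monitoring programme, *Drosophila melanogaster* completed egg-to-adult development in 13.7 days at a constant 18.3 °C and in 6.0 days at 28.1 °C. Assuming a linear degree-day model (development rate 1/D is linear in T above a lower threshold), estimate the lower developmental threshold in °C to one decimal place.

10.7 °C

Equal thermal constants: D₁(T₁ − T_b) = D₂(T₂ − T_b).
13.7·(18.3 − T_b) = 6.0·(28.1 − T_b)
T_b = (13.7·18.3 − 6.0·28.1) / (13.7 − 6.0) = 82.11 / 7.7 = 10.664 °C ≈ 10.7 °C.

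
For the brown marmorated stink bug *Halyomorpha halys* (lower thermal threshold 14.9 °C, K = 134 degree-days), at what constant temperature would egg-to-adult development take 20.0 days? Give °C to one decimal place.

21.6 °C

Required daily accumulation = 134 / 20.0 = 6.700 DD/day.
T = T_base + 6.700 = 14.9 + 6.700 = 21.600 ≈ 21.6 °C.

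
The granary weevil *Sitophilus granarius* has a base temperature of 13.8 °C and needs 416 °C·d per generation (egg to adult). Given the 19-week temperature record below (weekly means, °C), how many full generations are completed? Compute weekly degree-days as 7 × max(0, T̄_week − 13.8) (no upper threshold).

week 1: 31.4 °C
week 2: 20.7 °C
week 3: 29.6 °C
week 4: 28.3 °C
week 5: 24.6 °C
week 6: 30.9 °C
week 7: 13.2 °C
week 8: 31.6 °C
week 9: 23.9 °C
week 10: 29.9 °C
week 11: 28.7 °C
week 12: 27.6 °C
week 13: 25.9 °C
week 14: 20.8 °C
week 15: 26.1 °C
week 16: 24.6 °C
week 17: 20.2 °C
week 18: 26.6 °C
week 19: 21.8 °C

Weekly DD (7 × max(0, T̄ − 13.8)): 123.2, 48.3, 110.6, 101.5, 75.6, 119.7, 0.0, 124.6, 70.7, 112.7, 104.3, 96.6, 84.7, 49.0, 86.1, 75.6, 44.8, 89.6, 56.0.
Season total = 1573.6 DD.
Complete generations = ⌊1573.6 / 416⌋ = 3.

3 generations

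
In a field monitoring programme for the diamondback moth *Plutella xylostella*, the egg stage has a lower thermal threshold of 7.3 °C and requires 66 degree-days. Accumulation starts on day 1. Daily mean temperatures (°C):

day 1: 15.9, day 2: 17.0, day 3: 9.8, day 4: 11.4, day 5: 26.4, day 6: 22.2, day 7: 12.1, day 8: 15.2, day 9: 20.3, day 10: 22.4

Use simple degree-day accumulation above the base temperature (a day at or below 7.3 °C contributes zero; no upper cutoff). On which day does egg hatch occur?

day 8

Daily DD above 7.3 °C: 8.6, 9.7, 2.5, 4.1, 19.1, 14.9, 4.8, 7.9, 13.0, 15.1.
Cumulative: 8.6, 18.3, 20.8, 24.9, 44.0, 58.9, 63.7, 71.6, 84.6, 99.7.
The total first reaches 66 DD on day 8.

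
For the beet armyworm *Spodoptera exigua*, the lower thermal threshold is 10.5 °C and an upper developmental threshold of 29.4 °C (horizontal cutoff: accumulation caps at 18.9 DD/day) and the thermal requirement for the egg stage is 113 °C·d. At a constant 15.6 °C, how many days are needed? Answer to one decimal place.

22.2 days

Daily accumulation = 15.6 − 10.5 = 5.1 DD/day.
Duration = 113 / 5.1 = 22.157 ≈ 22.2 days.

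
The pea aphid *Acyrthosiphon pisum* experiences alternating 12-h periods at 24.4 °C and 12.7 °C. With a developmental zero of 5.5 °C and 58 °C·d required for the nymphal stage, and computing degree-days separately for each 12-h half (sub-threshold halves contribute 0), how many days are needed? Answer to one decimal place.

4.4 days

Day half: max(0, 24.4 − 5.5) × 0.5 = 18.9 × 0.5 = 9.45 DD.
Night half: max(0, 12.7 − 5.5) × 0.5 = 7.2 × 0.5 = 3.60 DD.
Per 24 h: 13.05 DD/day.
Duration = 58 / 13.05 = 4.444 ≈ 4.4 days.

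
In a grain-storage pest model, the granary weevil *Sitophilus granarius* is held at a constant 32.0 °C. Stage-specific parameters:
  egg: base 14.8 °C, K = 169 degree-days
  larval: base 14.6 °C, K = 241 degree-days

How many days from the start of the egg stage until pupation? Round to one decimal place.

egg: 169 / (32.0 − 14.8) = 169 / 17.2 = 9.826 d.
larval: 241 / (32.0 − 14.6) = 241 / 17.4 = 13.851 d.
Sum = 23.676 ≈ 23.7 days.

23.7 days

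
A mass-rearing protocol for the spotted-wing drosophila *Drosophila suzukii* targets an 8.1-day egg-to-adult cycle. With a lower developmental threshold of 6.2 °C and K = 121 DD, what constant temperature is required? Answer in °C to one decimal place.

21.1 °C

Required daily accumulation = 121 / 8.1 = 14.938 DD/day.
T = T_base + 14.938 = 6.2 + 14.938 = 21.138 ≈ 21.1 °C.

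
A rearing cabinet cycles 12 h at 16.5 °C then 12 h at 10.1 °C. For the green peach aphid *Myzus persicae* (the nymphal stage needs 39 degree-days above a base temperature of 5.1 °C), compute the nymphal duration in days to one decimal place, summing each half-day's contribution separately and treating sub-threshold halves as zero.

4.8 days

Day half: max(0, 16.5 − 5.1) × 0.5 = 11.4 × 0.5 = 5.70 DD.
Night half: max(0, 10.1 − 5.1) × 0.5 = 5.0 × 0.5 = 2.50 DD.
Per 24 h: 8.20 DD/day.
Duration = 39 / 8.20 = 4.756 ≈ 4.8 days.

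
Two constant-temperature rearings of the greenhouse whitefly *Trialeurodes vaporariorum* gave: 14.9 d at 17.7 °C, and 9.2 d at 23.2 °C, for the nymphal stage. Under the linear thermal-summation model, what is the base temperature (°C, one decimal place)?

Linear rate model ⇒ the product D·(T − T_b) is constant across temperatures.
14.9·(17.7 − T_b) = 9.2·(23.2 − T_b)
T_b = (14.9·17.7 − 9.2·23.2) / (14.9 − 9.2) = 50.29 / 5.7 = 8.823 °C ≈ 8.8 °C.

8.8 °C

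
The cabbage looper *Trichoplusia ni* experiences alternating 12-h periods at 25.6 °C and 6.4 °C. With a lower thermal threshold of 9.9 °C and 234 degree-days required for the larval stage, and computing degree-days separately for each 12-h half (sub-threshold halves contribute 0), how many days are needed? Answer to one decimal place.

29.8 days

Day half: max(0, 25.6 − 9.9) × 0.5 = 15.7 × 0.5 = 7.85 DD.
Night half: max(0, 6.4 − 9.9) × 0.5 = 0.0 × 0.5 = 0.00 DD.
Per 24 h: 7.85 DD/day.
Duration = 234 / 7.85 = 29.809 ≈ 29.8 days.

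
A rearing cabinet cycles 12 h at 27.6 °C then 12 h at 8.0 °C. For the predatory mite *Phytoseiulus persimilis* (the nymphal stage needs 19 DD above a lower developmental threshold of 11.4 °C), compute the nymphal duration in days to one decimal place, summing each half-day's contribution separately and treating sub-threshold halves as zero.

Day half: max(0, 27.6 − 11.4) × 0.5 = 16.2 × 0.5 = 8.10 DD.
Night half: max(0, 8.0 − 11.4) × 0.5 = 0.0 × 0.5 = 0.00 DD.
Per 24 h: 8.10 DD/day.
Duration = 19 / 8.10 = 2.346 ≈ 2.3 days.

2.3 days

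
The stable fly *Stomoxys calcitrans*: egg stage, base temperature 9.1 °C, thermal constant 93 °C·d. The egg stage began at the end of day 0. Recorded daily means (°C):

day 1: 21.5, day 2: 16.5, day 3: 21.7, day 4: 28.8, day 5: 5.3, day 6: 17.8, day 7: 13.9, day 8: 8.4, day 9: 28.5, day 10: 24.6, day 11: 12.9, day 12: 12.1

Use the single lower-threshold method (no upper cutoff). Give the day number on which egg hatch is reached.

day 10

Daily DD above 9.1 °C: 12.4, 7.4, 12.6, 19.7, 0.0, 8.7, 4.8, 0.0, 19.4, 15.5, 3.8, 3.0.
Cumulative: 12.4, 19.8, 32.4, 52.1, 52.1, 60.8, 65.6, 65.6, 85.0, 100.5, 104.3, 107.3.
The total first reaches 93 DD on day 10.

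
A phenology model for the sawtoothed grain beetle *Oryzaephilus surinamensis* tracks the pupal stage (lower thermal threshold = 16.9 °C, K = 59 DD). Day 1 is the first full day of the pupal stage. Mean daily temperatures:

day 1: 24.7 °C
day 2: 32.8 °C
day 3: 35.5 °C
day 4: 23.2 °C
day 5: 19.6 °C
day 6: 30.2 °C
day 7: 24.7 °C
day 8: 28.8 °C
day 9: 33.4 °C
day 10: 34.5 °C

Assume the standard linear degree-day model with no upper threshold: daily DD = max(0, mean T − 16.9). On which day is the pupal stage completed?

Daily DD above 16.9 °C: 7.8, 15.9, 18.6, 6.3, 2.7, 13.3, 7.8, 11.9, 16.5, 17.6.
Cumulative: 7.8, 23.7, 42.3, 48.6, 51.3, 64.6, 72.4, 84.3, 100.8, 118.4.
The total first reaches 59 DD on day 6.

day 6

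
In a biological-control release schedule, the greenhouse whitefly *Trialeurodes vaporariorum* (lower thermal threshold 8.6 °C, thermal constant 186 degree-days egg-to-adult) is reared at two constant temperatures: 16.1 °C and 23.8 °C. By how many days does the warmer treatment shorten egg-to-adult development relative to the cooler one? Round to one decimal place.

At 16.1 °C: 186 / (16.1 − 8.6) = 186 / 7.5 = 24.800 d.
At 23.8 °C: 186 / (23.8 − 8.6) = 186 / 15.2 = 12.237 d.
Difference = |24.800 − 12.237| = 12.563 ≈ 12.6 days.

12.6 days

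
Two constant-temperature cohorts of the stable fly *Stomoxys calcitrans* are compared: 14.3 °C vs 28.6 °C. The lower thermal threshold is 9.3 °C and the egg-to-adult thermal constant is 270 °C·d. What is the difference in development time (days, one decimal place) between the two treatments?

At 14.3 °C: 270 / (14.3 − 9.3) = 270 / 5.0 = 54.000 d.
At 28.6 °C: 270 / (28.6 − 9.3) = 270 / 19.3 = 13.990 d.
Difference = |54.000 − 13.990| = 40.010 ≈ 40.0 days.

40.0 days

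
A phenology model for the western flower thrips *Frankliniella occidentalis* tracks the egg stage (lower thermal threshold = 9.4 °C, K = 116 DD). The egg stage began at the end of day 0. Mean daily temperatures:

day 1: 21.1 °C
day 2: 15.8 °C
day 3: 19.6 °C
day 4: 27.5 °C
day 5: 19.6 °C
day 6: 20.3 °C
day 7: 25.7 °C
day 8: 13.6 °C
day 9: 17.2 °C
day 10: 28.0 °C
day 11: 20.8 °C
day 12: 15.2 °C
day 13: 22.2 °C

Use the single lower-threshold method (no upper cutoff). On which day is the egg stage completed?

Daily DD above 9.4 °C: 11.7, 6.4, 10.2, 18.1, 10.2, 10.9, 16.3, 4.2, 7.8, 18.6, 11.4, 5.8, 12.8.
Cumulative: 11.7, 18.1, 28.3, 46.4, 56.6, 67.5, 83.8, 88.0, 95.8, 114.4, 125.8, 131.6, 144.4.
The total first reaches 116 DD on day 11.

day 11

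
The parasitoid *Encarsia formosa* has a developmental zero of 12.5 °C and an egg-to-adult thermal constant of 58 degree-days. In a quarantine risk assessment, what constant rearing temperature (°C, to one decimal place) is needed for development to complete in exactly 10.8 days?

17.9 °C

Required daily accumulation = 58 / 10.8 = 5.370 DD/day.
T = T_base + 5.370 = 12.5 + 5.370 = 17.870 ≈ 17.9 °C.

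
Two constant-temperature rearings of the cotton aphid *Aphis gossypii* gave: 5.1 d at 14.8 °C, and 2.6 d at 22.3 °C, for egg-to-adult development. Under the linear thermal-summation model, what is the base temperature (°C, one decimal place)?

7.0 °C

Linear rate model ⇒ the product D·(T − T_b) is constant across temperatures.
5.1·(14.8 − T_b) = 2.6·(22.3 − T_b)
T_b = (5.1·14.8 − 2.6·22.3) / (5.1 − 2.6) = 17.50 / 2.5 = 7.000 °C ≈ 7.0 °C.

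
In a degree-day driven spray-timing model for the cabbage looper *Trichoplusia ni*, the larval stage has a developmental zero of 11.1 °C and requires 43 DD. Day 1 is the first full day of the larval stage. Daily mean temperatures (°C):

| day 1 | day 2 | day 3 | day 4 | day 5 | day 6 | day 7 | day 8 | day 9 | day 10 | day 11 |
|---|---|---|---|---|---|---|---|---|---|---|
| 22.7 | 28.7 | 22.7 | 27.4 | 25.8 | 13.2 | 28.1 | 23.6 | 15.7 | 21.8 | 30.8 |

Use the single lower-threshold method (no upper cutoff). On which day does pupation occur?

Daily DD above 11.1 °C: 11.6, 17.6, 11.6, 16.3, 14.7, 2.1, 17.0, 12.5, 4.6, 10.7, 19.7.
Cumulative: 11.6, 29.2, 40.8, 57.1, 71.8, 73.9, 90.9, 103.4, 108.0, 118.7, 138.4.
The total first reaches 43 DD on day 4.

day 4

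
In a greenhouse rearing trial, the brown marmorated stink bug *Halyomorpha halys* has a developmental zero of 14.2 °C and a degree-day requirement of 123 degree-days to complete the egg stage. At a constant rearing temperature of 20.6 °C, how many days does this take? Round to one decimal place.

19.2 days

Daily accumulation = 20.6 − 14.2 = 6.4 DD/day.
Duration = 123 / 6.4 = 19.219 ≈ 19.2 days.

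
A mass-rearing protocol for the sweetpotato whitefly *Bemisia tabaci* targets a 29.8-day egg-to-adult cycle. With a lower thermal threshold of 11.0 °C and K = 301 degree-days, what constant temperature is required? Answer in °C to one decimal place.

Required daily accumulation = 301 / 29.8 = 10.101 DD/day.
T = T_base + 10.101 = 11.0 + 10.101 = 21.101 ≈ 21.1 °C.

21.1 °C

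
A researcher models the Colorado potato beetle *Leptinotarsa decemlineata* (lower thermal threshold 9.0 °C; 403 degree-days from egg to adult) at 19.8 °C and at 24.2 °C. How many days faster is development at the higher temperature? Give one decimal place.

At 19.8 °C: 403 / (19.8 − 9.0) = 403 / 10.8 = 37.315 d.
At 24.2 °C: 403 / (24.2 − 9.0) = 403 / 15.2 = 26.513 d.
Difference = |37.315 − 26.513| = 10.802 ≈ 10.8 days.

10.8 days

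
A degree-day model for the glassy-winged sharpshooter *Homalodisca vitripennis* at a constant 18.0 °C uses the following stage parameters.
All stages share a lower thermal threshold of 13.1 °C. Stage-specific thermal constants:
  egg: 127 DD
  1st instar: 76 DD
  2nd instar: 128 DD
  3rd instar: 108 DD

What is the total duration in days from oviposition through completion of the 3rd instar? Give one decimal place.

Daily accumulation at 18.0 °C = 18.0 − 13.1 = 4.9 DD/day.
Total K = 127 + 76 + 128 + 108 = 439 DD.
Total duration = 439 / 4.9 = 89.592 ≈ 89.6 days.

89.6 days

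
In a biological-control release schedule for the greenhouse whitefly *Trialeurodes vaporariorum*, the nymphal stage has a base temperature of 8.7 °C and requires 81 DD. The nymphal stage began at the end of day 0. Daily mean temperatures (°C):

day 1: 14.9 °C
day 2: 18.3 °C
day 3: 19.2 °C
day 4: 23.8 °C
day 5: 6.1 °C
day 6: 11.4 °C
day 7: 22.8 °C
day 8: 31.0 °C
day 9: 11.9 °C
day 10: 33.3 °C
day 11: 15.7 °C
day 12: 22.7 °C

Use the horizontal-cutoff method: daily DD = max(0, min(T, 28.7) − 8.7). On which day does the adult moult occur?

day 9

Daily DD above 8.7 °C (capped at 20.0): 6.2, 9.6, 10.5, 15.1, 0.0, 2.7, 14.1, 20.0, 3.2, 20.0, 7.0, 14.0.
Cumulative: 6.2, 15.8, 26.3, 41.4, 41.4, 44.1, 58.2, 78.2, 81.4, 101.4, 108.4, 122.4.
The total first reaches 81 DD on day 9.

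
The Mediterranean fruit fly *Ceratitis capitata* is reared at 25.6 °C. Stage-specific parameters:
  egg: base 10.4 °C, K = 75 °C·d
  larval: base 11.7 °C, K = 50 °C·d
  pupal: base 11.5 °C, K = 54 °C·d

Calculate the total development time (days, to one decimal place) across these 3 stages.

12.4 days

egg: 75 / (25.6 − 10.4) = 75 / 15.2 = 4.934 d.
larval: 50 / (25.6 − 11.7) = 50 / 13.9 = 3.597 d.
pupal: 54 / (25.6 − 11.5) = 54 / 14.1 = 3.830 d.
Sum = 12.361 ≈ 12.4 days.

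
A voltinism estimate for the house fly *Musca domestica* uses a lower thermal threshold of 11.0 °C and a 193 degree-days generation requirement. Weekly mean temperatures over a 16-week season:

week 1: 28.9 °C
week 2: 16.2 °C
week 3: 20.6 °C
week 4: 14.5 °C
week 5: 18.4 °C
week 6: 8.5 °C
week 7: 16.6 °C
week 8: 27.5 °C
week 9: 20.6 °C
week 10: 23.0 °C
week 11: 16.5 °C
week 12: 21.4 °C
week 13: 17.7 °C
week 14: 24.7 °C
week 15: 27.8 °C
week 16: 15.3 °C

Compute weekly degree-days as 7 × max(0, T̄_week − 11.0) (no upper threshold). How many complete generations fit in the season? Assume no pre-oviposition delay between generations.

Weekly DD (7 × max(0, T̄ − 11.0)): 125.3, 36.4, 67.2, 24.5, 51.8, 0.0, 39.2, 115.5, 67.2, 84.0, 38.5, 72.8, 46.9, 95.9, 117.6, 30.1.
Season total = 1012.9 DD.
Complete generations = ⌊1012.9 / 193⌋ = 5.

5 generations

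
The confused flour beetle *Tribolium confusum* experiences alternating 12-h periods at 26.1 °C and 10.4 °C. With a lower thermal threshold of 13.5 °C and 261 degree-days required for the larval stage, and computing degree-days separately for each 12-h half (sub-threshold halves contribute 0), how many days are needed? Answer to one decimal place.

Day half: max(0, 26.1 − 13.5) × 0.5 = 12.6 × 0.5 = 6.30 DD.
Night half: max(0, 10.4 − 13.5) × 0.5 = 0.0 × 0.5 = 0.00 DD.
Per 24 h: 6.30 DD/day.
Duration = 261 / 6.30 = 41.429 ≈ 41.4 days.

41.4 days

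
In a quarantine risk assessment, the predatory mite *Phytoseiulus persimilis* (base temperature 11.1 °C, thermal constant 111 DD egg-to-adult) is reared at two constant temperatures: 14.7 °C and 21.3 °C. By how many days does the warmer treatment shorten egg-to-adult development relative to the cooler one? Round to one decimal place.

At 14.7 °C: 111 / (14.7 − 11.1) = 111 / 3.6 = 30.833 d.
At 21.3 °C: 111 / (21.3 − 11.1) = 111 / 10.2 = 10.882 d.
Difference = |30.833 − 10.882| = 19.951 ≈ 20.0 days.

20.0 days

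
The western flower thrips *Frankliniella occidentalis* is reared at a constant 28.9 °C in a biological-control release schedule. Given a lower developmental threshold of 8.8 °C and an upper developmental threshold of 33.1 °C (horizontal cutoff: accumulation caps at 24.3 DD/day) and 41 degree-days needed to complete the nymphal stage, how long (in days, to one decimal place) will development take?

2.0 days

Daily accumulation = 28.9 − 8.8 = 20.1 DD/day.
Duration = 41 / 20.1 = 2.040 ≈ 2.0 days.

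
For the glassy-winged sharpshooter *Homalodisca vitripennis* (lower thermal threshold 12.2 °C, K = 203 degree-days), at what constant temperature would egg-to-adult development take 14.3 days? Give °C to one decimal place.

26.4 °C

Required daily accumulation = 203 / 14.3 = 14.196 DD/day.
T = T_base + 14.196 = 12.2 + 14.196 = 26.396 ≈ 26.4 °C.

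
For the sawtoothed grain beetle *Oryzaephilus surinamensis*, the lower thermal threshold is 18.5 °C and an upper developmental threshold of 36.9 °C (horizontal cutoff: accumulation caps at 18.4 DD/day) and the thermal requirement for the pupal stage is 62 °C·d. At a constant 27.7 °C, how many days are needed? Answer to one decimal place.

Daily accumulation = 27.7 − 18.5 = 9.2 DD/day.
Duration = 62 / 9.2 = 6.739 ≈ 6.7 days.

6.7 days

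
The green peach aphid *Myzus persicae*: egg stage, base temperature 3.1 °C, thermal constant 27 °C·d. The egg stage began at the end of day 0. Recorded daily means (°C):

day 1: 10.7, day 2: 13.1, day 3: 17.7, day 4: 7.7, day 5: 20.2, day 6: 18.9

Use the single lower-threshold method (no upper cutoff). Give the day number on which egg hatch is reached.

Daily DD above 3.1 °C: 7.6, 10.0, 14.6, 4.6, 17.1, 15.8.
Cumulative: 7.6, 17.6, 32.2, 36.8, 53.9, 69.7.
The total first reaches 27 DD on day 3.

day 3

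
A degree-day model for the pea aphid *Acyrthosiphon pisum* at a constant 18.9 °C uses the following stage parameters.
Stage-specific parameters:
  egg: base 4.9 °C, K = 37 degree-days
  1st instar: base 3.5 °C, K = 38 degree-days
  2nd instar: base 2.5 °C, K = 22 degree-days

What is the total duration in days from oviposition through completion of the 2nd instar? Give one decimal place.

6.5 days

egg: 37 / (18.9 − 4.9) = 37 / 14.0 = 2.643 d.
1st instar: 38 / (18.9 − 3.5) = 38 / 15.4 = 2.468 d.
2nd instar: 22 / (18.9 − 2.5) = 22 / 16.4 = 1.341 d.
Sum = 6.452 ≈ 6.5 days.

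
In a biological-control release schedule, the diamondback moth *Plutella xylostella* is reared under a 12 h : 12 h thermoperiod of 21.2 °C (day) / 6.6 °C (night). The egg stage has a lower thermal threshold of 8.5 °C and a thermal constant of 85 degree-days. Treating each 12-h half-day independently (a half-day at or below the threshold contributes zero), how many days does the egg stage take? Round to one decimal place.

Day half: max(0, 21.2 − 8.5) × 0.5 = 12.7 × 0.5 = 6.35 DD.
Night half: max(0, 6.6 − 8.5) × 0.5 = 0.0 × 0.5 = 0.00 DD.
Per 24 h: 6.35 DD/day.
Duration = 85 / 6.35 = 13.386 ≈ 13.4 days.

13.4 days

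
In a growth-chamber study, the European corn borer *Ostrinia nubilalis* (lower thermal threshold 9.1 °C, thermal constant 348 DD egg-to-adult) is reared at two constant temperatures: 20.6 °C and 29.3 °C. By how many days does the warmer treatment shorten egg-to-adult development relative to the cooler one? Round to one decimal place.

13.0 days

At 20.6 °C: 348 / (20.6 − 9.1) = 348 / 11.5 = 30.261 d.
At 29.3 °C: 348 / (29.3 − 9.1) = 348 / 20.2 = 17.228 d.
Difference = |30.261 − 17.228| = 13.033 ≈ 13.0 days.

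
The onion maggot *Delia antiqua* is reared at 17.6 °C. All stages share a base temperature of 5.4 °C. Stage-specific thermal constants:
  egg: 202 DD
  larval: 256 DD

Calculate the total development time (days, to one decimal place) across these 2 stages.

37.5 days

Daily accumulation at 17.6 °C = 17.6 − 5.4 = 12.2 DD/day.
Total K = 202 + 256 = 458 DD.
Total duration = 458 / 12.2 = 37.541 ≈ 37.5 days.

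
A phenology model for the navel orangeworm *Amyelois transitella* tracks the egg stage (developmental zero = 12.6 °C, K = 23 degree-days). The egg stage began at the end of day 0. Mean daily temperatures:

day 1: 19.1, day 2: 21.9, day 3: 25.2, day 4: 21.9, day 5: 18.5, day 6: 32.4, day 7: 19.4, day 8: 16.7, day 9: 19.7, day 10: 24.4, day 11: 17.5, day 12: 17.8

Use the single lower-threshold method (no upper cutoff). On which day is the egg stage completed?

day 3

Daily DD above 12.6 °C: 6.5, 9.3, 12.6, 9.3, 5.9, 19.8, 6.8, 4.1, 7.1, 11.8, 4.9, 5.2.
Cumulative: 6.5, 15.8, 28.4, 37.7, 43.6, 63.4, 70.2, 74.3, 81.4, 93.2, 98.1, 103.3.
The total first reaches 23 DD on day 3.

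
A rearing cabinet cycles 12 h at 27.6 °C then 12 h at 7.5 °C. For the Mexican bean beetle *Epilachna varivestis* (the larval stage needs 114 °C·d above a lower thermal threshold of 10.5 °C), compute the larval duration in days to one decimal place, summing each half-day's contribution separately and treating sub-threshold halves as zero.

Day half: max(0, 27.6 − 10.5) × 0.5 = 17.1 × 0.5 = 8.55 DD.
Night half: max(0, 7.5 − 10.5) × 0.5 = 0.0 × 0.5 = 0.00 DD.
Per 24 h: 8.55 DD/day.
Duration = 114 / 8.55 = 13.333 ≈ 13.3 days.

13.3 days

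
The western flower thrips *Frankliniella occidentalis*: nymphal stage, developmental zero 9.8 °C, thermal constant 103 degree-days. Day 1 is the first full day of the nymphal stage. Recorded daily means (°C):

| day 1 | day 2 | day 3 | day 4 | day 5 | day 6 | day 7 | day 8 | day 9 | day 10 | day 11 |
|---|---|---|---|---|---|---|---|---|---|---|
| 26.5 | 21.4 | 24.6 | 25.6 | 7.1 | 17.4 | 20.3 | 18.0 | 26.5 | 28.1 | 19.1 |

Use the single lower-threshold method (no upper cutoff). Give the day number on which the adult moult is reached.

day 10

Daily DD above 9.8 °C: 16.7, 11.6, 14.8, 15.8, 0.0, 7.6, 10.5, 8.2, 16.7, 18.3, 9.3.
Cumulative: 16.7, 28.3, 43.1, 58.9, 58.9, 66.5, 77.0, 85.2, 101.9, 120.2, 129.5.
The total first reaches 103 DD on day 10.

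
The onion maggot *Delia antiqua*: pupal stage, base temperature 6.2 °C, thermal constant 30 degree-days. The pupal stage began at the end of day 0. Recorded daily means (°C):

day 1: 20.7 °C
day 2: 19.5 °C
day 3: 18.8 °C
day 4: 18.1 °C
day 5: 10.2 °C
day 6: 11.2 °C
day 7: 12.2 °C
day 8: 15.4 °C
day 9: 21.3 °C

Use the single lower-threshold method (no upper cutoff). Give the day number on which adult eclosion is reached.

Daily DD above 6.2 °C: 14.5, 13.3, 12.6, 11.9, 4.0, 5.0, 6.0, 9.2, 15.1.
Cumulative: 14.5, 27.8, 40.4, 52.3, 56.3, 61.3, 67.3, 76.5, 91.6.
The total first reaches 30 DD on day 3.

day 3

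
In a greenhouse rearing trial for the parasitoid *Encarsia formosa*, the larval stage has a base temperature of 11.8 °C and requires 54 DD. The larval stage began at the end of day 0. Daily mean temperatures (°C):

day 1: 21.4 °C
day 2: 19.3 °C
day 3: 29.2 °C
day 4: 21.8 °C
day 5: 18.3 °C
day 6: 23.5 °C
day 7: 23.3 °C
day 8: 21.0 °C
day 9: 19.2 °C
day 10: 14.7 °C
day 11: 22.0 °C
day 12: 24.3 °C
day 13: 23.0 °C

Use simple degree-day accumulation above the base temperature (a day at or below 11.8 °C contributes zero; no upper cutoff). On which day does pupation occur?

day 6

Daily DD above 11.8 °C: 9.6, 7.5, 17.4, 10.0, 6.5, 11.7, 11.5, 9.2, 7.4, 2.9, 10.2, 12.5, 11.2.
Cumulative: 9.6, 17.1, 34.5, 44.5, 51.0, 62.7, 74.2, 83.4, 90.8, 93.7, 103.9, 116.4, 127.6.
The total first reaches 54 DD on day 6.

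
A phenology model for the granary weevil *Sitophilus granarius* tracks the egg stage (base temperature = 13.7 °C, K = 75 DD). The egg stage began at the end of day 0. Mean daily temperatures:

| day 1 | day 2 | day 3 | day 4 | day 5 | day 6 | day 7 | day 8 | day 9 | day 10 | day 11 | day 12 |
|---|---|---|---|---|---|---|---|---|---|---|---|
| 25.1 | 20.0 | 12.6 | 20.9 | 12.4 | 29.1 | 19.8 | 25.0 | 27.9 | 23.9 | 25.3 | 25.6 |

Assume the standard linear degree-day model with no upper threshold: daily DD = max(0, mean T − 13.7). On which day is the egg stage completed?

Daily DD above 13.7 °C: 11.4, 6.3, 0.0, 7.2, 0.0, 15.4, 6.1, 11.3, 14.2, 10.2, 11.6, 11.9.
Cumulative: 11.4, 17.7, 17.7, 24.9, 24.9, 40.3, 46.4, 57.7, 71.9, 82.1, 93.7, 105.6.
The total first reaches 75 DD on day 10.

day 10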